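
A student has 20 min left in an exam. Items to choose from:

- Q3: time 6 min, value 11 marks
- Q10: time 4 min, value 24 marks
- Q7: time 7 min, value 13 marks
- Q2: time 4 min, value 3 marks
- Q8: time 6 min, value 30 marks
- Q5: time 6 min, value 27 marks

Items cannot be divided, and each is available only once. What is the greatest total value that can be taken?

Check high-value combinations within 20 min:
- Q10+Q2+Q8+Q5: time 4+4+6+6=20, value 24+3+30+27=84
- Q10+Q8+Q5: time 4+6+6=16, value 24+30+27=81
- Q7+Q8+Q5: time 7+6+6=19, value 13+30+27=70
- Q3+Q8+Q5: time 6+6+6=18, value 11+30+27=68
- Q3+Q10+Q2+Q8: time 6+4+4+6=20, value 11+24+3+30=68
Best: 84 marks.

84 marks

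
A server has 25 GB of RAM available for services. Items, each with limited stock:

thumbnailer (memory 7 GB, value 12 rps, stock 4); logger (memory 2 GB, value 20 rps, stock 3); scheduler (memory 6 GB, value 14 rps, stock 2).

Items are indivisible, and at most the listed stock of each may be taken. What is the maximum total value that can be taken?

100 rps

Best selections within memory 25 and stock limits:
- 1×thumbnailer + 3×logger + 2×scheduler: memory 25, value 100
- 3×logger + 2×scheduler: memory 18, value 88
Best: 100 rps.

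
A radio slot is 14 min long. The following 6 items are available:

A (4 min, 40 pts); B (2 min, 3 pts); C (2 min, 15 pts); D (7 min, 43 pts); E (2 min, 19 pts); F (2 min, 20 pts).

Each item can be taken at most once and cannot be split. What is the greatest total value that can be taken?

103 pts

Check high-value combinations within 14 min:
- A+D+F: duration 4+7+2=13, value 40+43+20=103
- A+D+E: duration 4+7+2=13, value 40+43+19=102
- A+C+D: duration 4+2+7=13, value 40+15+43=98
Best: 103 pts.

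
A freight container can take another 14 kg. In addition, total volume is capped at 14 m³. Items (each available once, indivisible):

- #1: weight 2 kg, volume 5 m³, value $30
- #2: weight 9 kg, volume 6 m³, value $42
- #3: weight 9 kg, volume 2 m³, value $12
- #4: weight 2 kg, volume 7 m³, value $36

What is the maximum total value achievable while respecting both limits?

Feasible sets respecting both limits:
- #2+#4: weight 11, volume 13, value 78
- #1+#3+#4: weight 13, volume 14, value 78
- #1+#2: weight 11, volume 11, value 72
Best: $78.

$78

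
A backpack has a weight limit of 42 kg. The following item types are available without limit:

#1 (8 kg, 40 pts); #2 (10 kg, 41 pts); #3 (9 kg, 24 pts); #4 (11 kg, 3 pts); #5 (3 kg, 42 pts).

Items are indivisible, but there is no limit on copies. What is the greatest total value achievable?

Best value-per-unit is #5 at 42/3, and filling with it alone uses weight 14×3=42. No mix of the others beats 14×42 = 588.

588 pts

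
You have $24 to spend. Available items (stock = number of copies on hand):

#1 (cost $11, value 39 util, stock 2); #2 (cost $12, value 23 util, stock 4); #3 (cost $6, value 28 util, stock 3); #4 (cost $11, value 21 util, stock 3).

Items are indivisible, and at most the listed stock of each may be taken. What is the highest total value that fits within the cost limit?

Best selections within cost 24 and stock limits:
- 1×#1 + 2×#3: cost 23, value 95
- 3×#3: cost 18, value 84
Best: 95 util.

95 util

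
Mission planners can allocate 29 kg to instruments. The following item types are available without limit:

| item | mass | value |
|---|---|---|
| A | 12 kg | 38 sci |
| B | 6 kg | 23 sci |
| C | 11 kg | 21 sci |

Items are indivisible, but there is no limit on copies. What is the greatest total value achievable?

92 sci

Best value-per-unit is B at 23/6, and filling with it alone uses mass 4×6=24. No mix of the others beats 4×23 = 92.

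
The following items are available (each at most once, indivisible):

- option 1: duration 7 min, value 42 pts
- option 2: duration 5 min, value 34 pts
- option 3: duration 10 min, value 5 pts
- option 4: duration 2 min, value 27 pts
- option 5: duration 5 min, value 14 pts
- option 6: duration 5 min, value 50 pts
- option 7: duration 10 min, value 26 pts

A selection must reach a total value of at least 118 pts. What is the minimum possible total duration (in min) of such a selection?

Subsets with value ≥ 118, sorted by total duration:
- option 1+option 4+option 6: duration 14, value 119
- option 1+option 2+option 6: duration 17, value 126
- option 2+option 4+option 5+option 6: duration 17, value 125
- option 1+option 2+option 4+option 6: duration 19, value 153
Minimum duration: 14 min.

14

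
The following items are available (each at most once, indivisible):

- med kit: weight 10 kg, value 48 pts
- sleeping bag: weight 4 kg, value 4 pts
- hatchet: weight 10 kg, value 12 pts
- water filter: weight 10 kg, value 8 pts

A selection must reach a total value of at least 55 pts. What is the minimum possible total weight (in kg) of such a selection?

20

Subsets with value ≥ 55, sorted by total weight:
- med kit+hatchet: weight 20, value 60
- med kit+water filter: weight 20, value 56
- med kit+sleeping bag+hatchet: weight 24, value 64
Minimum weight: 20 kg.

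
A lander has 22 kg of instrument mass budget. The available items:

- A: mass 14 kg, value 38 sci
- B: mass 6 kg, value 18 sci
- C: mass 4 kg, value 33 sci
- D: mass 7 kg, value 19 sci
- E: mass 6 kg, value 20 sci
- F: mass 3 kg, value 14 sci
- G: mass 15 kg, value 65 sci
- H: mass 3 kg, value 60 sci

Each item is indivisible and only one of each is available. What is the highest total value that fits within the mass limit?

158 sci

Check high-value combinations within 22 kg:
- C+G+H: mass 4+15+3=22, value 33+65+60=158
- B+C+E+F+H: mass 6+4+6+3+3=22, value 18+33+20+14+60=145
- F+G+H: mass 3+15+3=21, value 14+65+60=139
- C+D+E+H: mass 4+7+6+3=20, value 33+19+20+60=132
Best: 158 sci.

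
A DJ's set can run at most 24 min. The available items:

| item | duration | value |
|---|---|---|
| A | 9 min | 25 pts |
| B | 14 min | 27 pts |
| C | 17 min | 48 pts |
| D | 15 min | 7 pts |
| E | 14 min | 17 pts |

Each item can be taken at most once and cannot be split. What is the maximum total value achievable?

52 pts

This is a 0/1 knapsack; check combinations near the capacity.
- A+B: duration 9+14=23, value 25+27=52
- C: duration 17, value 48
- A+E: duration 9+14=23, value 25+17=42
- A+D: duration 9+15=24, value 25+7=32
Best: 52 pts.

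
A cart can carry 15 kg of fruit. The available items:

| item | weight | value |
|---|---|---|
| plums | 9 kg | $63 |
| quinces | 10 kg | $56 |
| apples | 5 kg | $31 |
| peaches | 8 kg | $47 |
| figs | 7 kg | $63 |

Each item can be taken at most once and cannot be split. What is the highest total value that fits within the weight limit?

Check high-value combinations within 15 kg:
- peaches+figs: weight 8+7=15, value 47+63=110
- apples+figs: weight 5+7=12, value 31+63=94
- plums+apples: weight 9+5=14, value 63+31=94
Best: $110.

$110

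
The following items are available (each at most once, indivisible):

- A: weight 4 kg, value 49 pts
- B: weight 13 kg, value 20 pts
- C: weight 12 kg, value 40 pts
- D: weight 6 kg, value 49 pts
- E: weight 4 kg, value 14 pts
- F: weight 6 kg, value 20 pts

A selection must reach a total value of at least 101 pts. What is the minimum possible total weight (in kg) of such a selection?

14

Subsets with value ≥ 101, sorted by total weight:
- A+D+E: weight 14, value 112
- A+D+F: weight 16, value 118
- A+D+E+F: weight 20, value 132
Minimum weight: 14 kg.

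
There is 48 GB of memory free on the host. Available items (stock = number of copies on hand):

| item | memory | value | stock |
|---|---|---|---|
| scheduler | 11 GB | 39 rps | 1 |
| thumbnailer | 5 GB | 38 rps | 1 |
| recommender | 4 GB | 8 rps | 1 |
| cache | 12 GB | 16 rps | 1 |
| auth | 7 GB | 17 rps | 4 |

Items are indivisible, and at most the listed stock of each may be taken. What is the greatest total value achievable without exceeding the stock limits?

Best selections within memory 48 and stock limits:
- 1×scheduler + 1×thumbnailer + 1×recommender + 4×auth: memory 48, value 153
- 1×scheduler + 1×thumbnailer + 4×auth: memory 44, value 145
Best: 153 rps.

153 rps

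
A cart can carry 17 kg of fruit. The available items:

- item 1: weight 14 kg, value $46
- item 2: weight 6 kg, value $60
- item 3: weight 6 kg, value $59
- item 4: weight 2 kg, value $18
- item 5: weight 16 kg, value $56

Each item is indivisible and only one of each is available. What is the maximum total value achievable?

This is a 0/1 knapsack; check combinations near the capacity.
- item 2+item 3+item 4: weight 6+6+2=14, value 60+59+18=137
- item 2+item 3: weight 6+6=12, value 60+59=119
- item 2+item 4: weight 6+2=8, value 60+18=78
- item 3+item 4: weight 6+2=8, value 59+18=77
- item 1+item 4: weight 14+2=16, value 46+18=64
Best: $137.

$137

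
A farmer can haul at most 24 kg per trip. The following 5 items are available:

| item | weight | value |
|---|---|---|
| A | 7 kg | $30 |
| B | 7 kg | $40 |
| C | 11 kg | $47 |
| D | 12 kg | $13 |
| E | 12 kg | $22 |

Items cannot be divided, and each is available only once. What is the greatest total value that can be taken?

$87

Check high-value combinations within 24 kg:
- B+C: weight 7+11=18, value 40+47=87
- A+C: weight 7+11=18, value 30+47=77
- A+B: weight 7+7=14, value 30+40=70
Best: $87.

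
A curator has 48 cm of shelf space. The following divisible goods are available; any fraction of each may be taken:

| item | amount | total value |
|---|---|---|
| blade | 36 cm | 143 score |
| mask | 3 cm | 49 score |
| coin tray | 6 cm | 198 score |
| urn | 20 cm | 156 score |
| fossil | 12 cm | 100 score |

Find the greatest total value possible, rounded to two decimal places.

530.81

Take in order of value per unit:
- coin tray (198/6 per unit): all 6 → value 198, running total 198.00
- mask (49/3 per unit): all 3 → value 49, running total 247.00
- fossil (100/12 per unit): all 12 → value 100, running total 347.00
- urn (156/20 per unit): all 20 → value 156, running total 503.00
- blade (143/36 per unit): 7 of 36 → value 7×143/36 = 27.8056, running total 530.81
Total 530.81.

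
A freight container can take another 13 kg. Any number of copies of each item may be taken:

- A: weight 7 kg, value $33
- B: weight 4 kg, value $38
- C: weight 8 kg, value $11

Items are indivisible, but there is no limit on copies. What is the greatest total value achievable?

$114

Best value-per-unit is B at 38/4, and filling with it alone uses weight 3×4=12. No mix of the others beats 3×38 = 114.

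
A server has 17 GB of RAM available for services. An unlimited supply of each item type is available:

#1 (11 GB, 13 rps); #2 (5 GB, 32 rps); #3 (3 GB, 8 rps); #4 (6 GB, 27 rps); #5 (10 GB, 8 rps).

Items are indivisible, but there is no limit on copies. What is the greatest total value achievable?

Best value-per-unit is #2 at 32/5, and filling with it alone uses memory 3×5=15. No mix of the others beats 3×32 = 96.

96 rps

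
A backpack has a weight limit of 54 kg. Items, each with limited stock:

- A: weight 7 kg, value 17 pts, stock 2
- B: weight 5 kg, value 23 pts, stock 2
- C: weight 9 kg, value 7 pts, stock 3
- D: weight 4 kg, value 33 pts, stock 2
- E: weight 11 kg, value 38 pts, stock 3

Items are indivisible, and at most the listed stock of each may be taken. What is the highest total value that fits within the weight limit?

226 pts

Top feasible selections:
- 2×B + 2×D + 3×E: weight 51, value 226
- 2×A + 2×B + 2×D + 2×E: weight 54, value 222
Best: 226 pts.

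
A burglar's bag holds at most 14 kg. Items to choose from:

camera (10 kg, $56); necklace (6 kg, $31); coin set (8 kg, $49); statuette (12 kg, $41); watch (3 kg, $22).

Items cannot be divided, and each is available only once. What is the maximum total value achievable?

$80

Check high-value combinations within 14 kg:
- necklace+coin set: weight 6+8=14, value 31+49=80
- camera+watch: weight 10+3=13, value 56+22=78
- coin set+watch: weight 8+3=11, value 49+22=71
- camera: weight 10, value 56
Best: $80.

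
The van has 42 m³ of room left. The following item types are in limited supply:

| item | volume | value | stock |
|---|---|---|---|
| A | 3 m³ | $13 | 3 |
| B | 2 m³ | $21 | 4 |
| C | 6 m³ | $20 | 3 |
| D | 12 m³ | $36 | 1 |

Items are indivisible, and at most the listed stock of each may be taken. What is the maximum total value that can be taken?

Best selections within volume 42 and stock limits:
- 3×A + 4×B + 2×C + 1×D: volume 41, value 199
- 1×A + 4×B + 3×C + 1×D: volume 41, value 193
- 2×A + 4×B + 2×C + 1×D: volume 38, value 186
- 2×A + 3×B + 3×C + 1×D: volume 42, value 185
Best: $199.

$199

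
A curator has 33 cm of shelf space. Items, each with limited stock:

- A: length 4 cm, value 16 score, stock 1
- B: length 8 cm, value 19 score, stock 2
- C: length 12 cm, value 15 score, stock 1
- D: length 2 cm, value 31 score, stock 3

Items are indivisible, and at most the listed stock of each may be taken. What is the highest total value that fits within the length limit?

Best selections within length 33 and stock limits:
- 1×A + 2×B + 3×D: length 26, value 147
- 1×A + 1×B + 1×C + 3×D: length 30, value 143
Best: 147 score.

147 score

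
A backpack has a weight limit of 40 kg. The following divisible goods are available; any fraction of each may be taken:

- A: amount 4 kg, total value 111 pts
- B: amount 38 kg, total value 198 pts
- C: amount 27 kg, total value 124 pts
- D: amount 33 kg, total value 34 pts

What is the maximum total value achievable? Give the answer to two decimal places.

Take in order of value per unit:
- A (111/4 per unit): all 4 → value 111, running total 111.00
- B (198/38 per unit): 36 of 38 → value 36×198/38 = 187.5789, running total 298.58
Total 298.58.

298.58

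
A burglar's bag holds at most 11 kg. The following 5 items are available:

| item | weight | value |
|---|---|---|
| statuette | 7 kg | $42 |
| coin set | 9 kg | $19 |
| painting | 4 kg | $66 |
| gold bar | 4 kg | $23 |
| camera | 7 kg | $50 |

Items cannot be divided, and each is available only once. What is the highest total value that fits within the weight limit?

Check high-value combinations within 11 kg:
- painting+camera: weight 4+7=11, value 66+50=116
- statuette+painting: weight 7+4=11, value 42+66=108
- painting+gold bar: weight 4+4=8, value 66+23=89
- gold bar+camera: weight 4+7=11, value 23+50=73
Best: $116.

$116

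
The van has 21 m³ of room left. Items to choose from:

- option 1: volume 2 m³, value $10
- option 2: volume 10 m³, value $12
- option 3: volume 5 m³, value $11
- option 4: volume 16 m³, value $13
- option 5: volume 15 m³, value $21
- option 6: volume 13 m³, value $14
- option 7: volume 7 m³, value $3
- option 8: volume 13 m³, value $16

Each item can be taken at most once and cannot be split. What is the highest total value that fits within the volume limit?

$37

Check high-value combinations within 21 m³:
- option 1+option 3+option 8: volume 2+5+13=20, value 10+11+16=37
- option 1+option 3+option 6: volume 2+5+13=20, value 10+11+14=35
- option 1+option 2+option 3: volume 2+10+5=17, value 10+12+11=33
Best: $37.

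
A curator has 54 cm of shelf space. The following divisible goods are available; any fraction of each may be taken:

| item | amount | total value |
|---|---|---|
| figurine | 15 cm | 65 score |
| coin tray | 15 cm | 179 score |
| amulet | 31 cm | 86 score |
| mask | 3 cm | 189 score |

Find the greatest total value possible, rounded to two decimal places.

491.26

Take in order of value per unit:
- mask (189/3 per unit): all 3 → value 189, running total 189.00
- coin tray (179/15 per unit): all 15 → value 179, running total 368.00
- figurine (65/15 per unit): all 15 → value 65, running total 433.00
- amulet (86/31 per unit): 21 of 31 → value 21×86/31 = 58.2581, running total 491.26
Total 491.26.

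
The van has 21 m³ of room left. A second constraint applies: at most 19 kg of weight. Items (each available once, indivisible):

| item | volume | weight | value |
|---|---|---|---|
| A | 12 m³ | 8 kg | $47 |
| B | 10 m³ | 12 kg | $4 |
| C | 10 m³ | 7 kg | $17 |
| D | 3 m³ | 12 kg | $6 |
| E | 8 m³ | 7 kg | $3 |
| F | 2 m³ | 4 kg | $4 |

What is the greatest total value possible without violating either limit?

Feasible sets respecting both limits:
- A+F: volume 14, weight 12, value 51
- A+E: volume 20, weight 15, value 50
- A: volume 12, weight 8, value 47
- C+E+F: volume 20, weight 18, value 24
Best: $51.

$51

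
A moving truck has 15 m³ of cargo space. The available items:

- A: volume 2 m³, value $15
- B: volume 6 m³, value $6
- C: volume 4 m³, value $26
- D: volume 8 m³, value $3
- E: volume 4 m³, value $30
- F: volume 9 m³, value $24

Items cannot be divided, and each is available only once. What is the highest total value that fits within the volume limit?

$71

This is a 0/1 knapsack; check combinations near the capacity.
- A+C+E: volume 2+4+4=10, value 15+26+30=71
- A+E+F: volume 2+4+9=15, value 15+30+24=69
- A+C+F: volume 2+4+9=15, value 15+26+24=65
- B+C+E: volume 6+4+4=14, value 6+26+30=62
Best: $71.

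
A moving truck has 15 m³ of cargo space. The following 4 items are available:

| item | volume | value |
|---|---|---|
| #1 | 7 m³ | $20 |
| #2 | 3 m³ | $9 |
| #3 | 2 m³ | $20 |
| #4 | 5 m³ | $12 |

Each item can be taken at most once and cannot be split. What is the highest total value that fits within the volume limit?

$52

Check high-value combinations within 15 m³:
- #1+#3+#4: volume 7+2+5=14, value 20+20+12=52
- #1+#2+#3: volume 7+3+2=12, value 20+9+20=49
- #2+#3+#4: volume 3+2+5=10, value 9+20+12=41
- #1+#2+#4: volume 7+3+5=15, value 20+9+12=41
Best: $52.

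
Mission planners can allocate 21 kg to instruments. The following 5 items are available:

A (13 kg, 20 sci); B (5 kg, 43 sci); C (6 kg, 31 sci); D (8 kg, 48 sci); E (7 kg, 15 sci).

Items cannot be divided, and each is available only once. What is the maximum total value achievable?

122 sci

This is a 0/1 knapsack; check combinations near the capacity.
- B+C+D: mass 5+6+8=19, value 43+31+48=122
- B+D+E: mass 5+8+7=20, value 43+48+15=106
- C+D+E: mass 6+8+7=21, value 31+48+15=94
Best: 122 sci.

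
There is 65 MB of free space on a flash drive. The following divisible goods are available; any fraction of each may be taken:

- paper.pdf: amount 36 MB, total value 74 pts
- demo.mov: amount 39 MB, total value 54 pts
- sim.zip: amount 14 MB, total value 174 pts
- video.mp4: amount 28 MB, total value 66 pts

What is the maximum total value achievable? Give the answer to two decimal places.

Take in order of value per unit:
- sim.zip (174/14 per unit): all 14 → value 174, running total 174.00
- video.mp4 (66/28 per unit): all 28 → value 66, running total 240.00
- paper.pdf (74/36 per unit): 23 of 36 → value 23×74/36 = 47.2778, running total 287.28
Total 287.28.

287.28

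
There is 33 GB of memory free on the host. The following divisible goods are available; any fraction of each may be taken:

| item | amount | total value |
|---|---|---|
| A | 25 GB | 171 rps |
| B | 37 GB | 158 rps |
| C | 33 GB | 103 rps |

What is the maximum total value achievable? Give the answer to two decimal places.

205.16

Take in order of value per unit:
- A (171/25 per unit): all 25 → value 171, running total 171.00
- B (158/37 per unit): 8 of 37 → value 8×158/37 = 34.1622, running total 205.16
Total 205.16.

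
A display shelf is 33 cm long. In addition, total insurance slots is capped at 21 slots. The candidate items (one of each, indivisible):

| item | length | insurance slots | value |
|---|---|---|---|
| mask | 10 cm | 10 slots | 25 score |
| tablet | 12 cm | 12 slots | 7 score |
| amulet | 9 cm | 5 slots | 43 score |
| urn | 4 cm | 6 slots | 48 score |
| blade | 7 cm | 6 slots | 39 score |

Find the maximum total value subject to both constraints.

130 score

Feasible sets respecting both limits:
- amulet+urn+blade: length 20, insurance slots 17, value 130
- mask+amulet+urn: length 23, insurance slots 21, value 116
- mask+amulet+blade: length 26, insurance slots 21, value 107
Best: 130 score.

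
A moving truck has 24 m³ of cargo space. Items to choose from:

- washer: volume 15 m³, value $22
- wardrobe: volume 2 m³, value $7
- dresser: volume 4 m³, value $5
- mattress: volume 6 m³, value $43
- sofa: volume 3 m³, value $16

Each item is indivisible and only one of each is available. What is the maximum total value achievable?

$81

This is a 0/1 knapsack; check combinations near the capacity.
- washer+mattress+sofa: volume 15+6+3=24, value 22+43+16=81
- washer+wardrobe+mattress: volume 15+2+6=23, value 22+7+43=72
- wardrobe+dresser+mattress+sofa: volume 2+4+6+3=15, value 7+5+43+16=71
Best: $81.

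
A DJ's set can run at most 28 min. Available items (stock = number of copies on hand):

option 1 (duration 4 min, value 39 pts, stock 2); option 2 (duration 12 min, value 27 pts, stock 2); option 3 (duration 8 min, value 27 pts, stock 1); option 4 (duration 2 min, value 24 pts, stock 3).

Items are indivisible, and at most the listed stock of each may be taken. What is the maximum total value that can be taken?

Best selections within duration 28 and stock limits:
- 2×option 1 + 1×option 3 + 3×option 4: duration 22, value 177
- 2×option 1 + 1×option 2 + 3×option 4: duration 26, value 177
- 2×option 1 + 1×option 3 + 2×option 4: duration 20, value 153
Best: 177 pts.

177 pts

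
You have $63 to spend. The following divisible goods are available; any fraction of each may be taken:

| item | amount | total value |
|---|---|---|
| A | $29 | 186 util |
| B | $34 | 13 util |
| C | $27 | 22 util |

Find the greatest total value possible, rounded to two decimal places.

210.68

Take in order of value per unit:
- A (186/29 per unit): all 29 → value 186, running total 186.00
- C (22/27 per unit): all 27 → value 22, running total 208.00
- B (13/34 per unit): 7 of 34 → value 7×13/34 = 2.6765, running total 210.68
Total 210.68.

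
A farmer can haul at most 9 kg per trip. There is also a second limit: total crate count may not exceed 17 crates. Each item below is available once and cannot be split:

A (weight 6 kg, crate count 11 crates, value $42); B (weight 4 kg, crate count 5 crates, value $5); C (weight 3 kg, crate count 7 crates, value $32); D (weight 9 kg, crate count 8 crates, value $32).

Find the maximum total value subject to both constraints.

Feasible sets respecting both limits:
- A: weight 6, crate count 11, value 42
- B+C: weight 7, crate count 12, value 37
- C: weight 3, crate count 7, value 32
- D: weight 9, crate count 8, value 32
Best: $42.

$42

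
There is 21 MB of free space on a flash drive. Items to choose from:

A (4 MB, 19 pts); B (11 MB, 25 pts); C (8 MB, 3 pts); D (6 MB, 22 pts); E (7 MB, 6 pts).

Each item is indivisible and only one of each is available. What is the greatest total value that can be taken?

Check high-value combinations within 21 MB:
- A+B+D: size 4+11+6=21, value 19+25+22=66
- B+D: size 11+6=17, value 25+22=47
- A+D+E: size 4+6+7=17, value 19+22+6=47
- A+B: size 4+11=15, value 19+25=44
- A+C+D: size 4+8+6=18, value 19+3+22=44
Best: 66 pts.

66 pts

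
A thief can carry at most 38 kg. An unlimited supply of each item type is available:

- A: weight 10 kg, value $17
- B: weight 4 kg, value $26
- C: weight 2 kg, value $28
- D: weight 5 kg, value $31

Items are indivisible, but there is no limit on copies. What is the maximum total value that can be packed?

$532

Best value-per-unit is C at 28/2, and filling with it alone uses weight 19×2=38. No mix of the others beats 19×28 = 532.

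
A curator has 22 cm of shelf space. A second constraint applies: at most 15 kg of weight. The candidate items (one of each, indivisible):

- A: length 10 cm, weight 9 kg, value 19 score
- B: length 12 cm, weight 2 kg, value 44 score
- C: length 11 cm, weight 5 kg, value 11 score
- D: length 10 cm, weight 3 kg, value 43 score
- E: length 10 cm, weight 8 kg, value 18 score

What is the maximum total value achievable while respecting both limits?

Feasible sets respecting both limits:
- B+D: length 22, weight 5, value 87
- A+B: length 22, weight 11, value 63
- A+D: length 20, weight 12, value 62
- B+E: length 22, weight 10, value 62
Best: 87 score.

87 score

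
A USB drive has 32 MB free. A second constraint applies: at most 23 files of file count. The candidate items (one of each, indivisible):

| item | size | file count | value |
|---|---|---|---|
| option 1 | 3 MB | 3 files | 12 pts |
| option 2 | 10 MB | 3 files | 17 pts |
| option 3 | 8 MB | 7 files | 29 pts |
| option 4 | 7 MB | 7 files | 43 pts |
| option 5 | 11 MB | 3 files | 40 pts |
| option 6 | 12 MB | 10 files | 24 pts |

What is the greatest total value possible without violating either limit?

Feasible sets respecting both limits:
- option 1+option 3+option 4+option 5: size 29, file count 20, value 124
- option 1+option 2+option 4+option 5: size 31, file count 16, value 112
- option 3+option 4+option 5: size 26, file count 17, value 112
Best: 124 pts.

124 pts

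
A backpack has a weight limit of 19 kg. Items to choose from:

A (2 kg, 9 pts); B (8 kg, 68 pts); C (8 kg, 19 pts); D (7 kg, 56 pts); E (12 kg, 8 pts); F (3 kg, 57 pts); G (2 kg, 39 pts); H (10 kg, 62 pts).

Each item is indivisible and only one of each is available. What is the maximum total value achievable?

181 pts

Check high-value combinations within 19 kg:
- B+D+F: weight 8+7+3=18, value 68+56+57=181
- A+B+F+G: weight 2+8+3+2=15, value 9+68+57+39=173
- A+B+D+G: weight 2+8+7+2=19, value 9+68+56+39=172
- A+F+G+H: weight 2+3+2+10=17, value 9+57+39+62=167
Best: 181 pts.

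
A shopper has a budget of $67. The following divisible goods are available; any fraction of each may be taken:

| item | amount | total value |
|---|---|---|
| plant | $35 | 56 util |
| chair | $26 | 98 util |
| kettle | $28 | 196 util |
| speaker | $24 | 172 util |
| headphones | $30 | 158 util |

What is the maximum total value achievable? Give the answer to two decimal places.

447.00

Take in order of value per unit:
- speaker (172/24 per unit): all 24 → value 172, running total 172.00
- kettle (196/28 per unit): all 28 → value 196, running total 368.00
- headphones (158/30 per unit): 15 of 30 → value 15×158/30 = 79.0000, running total 447.00
Total 447.00.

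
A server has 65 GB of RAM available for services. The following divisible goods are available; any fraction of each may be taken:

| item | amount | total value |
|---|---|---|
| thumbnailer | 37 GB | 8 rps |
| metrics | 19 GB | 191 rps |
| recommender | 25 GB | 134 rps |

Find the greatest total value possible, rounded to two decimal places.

Take in order of value per unit:
- metrics (191/19 per unit): all 19 → value 191, running total 191.00
- recommender (134/25 per unit): all 25 → value 134, running total 325.00
- thumbnailer (8/37 per unit): 21 of 37 → value 21×8/37 = 4.5405, running total 329.54
Total 329.54.

329.54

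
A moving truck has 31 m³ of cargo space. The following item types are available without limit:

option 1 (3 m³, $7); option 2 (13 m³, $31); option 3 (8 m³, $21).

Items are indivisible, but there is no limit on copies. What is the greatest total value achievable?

Best value-per-unit is option 3 at 21/8; filling with it alone gives 3×21 = 63.
Optimal mix: 5×option 1 + 2×option 3 → volume 31, value 77.

$77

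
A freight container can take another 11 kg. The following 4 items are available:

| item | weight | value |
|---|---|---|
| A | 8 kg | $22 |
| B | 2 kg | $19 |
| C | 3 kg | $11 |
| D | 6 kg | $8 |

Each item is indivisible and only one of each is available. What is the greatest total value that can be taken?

This is a 0/1 knapsack; check combinations near the capacity.
- A+B: weight 8+2=10, value 22+19=41
- B+C+D: weight 2+3+6=11, value 19+11+8=38
- A+C: weight 8+3=11, value 22+11=33
- B+C: weight 2+3=5, value 19+11=30
Best: $41.

$41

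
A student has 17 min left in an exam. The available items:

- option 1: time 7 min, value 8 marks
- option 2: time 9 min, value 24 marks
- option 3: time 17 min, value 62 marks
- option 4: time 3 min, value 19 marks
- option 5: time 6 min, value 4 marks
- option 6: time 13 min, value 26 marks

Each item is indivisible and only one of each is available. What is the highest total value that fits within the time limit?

Check high-value combinations within 17 min:
- option 3: time 17, value 62
- option 4+option 6: time 3+13=16, value 19+26=45
- option 2+option 4: time 9+3=12, value 24+19=43
- option 1+option 2: time 7+9=16, value 8+24=32
- option 1+option 4+option 5: time 7+3+6=16, value 8+19+4=31
Best: 62 marks.

62 marks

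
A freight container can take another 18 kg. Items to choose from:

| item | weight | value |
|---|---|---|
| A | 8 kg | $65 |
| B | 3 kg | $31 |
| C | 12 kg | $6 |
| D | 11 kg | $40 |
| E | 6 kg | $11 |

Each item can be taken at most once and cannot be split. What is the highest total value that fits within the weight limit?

$107

Check high-value combinations within 18 kg:
- A+B+E: weight 8+3+6=17, value 65+31+11=107
- A+B: weight 8+3=11, value 65+31=96
- A+E: weight 8+6=14, value 65+11=76
- B+D: weight 3+11=14, value 31+40=71
- A: weight 8, value 65
Best: $107.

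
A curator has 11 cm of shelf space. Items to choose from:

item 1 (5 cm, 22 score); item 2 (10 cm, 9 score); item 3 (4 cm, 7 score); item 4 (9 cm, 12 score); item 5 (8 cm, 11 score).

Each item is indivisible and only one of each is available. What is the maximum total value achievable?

Check high-value combinations within 11 cm:
- item 1+item 3: length 5+4=9, value 22+7=29
- item 1: length 5, value 22
- item 4: length 9, value 12
- item 5: length 8, value 11
Best: 29 score.

29 score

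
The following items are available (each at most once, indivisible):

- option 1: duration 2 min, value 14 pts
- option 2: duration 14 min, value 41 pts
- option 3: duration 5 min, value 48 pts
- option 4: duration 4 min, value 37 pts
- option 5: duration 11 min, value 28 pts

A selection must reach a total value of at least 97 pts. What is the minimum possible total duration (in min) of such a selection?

Subsets with value ≥ 97, sorted by total duration:
- option 1+option 3+option 4: duration 11, value 99
- option 3+option 4+option 5: duration 20, value 113
Minimum duration: 11 min.

11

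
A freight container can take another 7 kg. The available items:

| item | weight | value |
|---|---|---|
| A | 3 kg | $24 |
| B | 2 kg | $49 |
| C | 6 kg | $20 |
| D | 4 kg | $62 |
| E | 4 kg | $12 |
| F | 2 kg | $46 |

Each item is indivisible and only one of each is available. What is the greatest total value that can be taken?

$119

Check high-value combinations within 7 kg:
- A+B+F: weight 3+2+2=7, value 24+49+46=119
- B+D: weight 2+4=6, value 49+62=111
- D+F: weight 4+2=6, value 62+46=108
- B+F: weight 2+2=4, value 49+46=95
Best: $119.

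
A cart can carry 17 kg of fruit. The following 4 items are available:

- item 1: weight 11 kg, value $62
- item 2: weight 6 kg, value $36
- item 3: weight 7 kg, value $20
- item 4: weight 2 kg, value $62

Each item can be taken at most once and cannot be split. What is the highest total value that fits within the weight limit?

This is a 0/1 knapsack; check combinations near the capacity.
- item 1+item 4: weight 11+2=13, value 62+62=124
- item 2+item 3+item 4: weight 6+7+2=15, value 36+20+62=118
- item 2+item 4: weight 6+2=8, value 36+62=98
Best: $124.

$124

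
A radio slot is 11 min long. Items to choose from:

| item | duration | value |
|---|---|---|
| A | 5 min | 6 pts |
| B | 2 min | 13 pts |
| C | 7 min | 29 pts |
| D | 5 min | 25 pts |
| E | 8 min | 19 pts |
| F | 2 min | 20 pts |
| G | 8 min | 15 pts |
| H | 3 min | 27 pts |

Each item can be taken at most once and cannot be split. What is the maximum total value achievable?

72 pts

Check high-value combinations within 11 min:
- D+F+H: duration 5+2+3=10, value 25+20+27=72
- B+D+H: duration 2+5+3=10, value 13+25+27=65
- B+C+F: duration 2+7+2=11, value 13+29+20=62
- B+F+H: duration 2+2+3=7, value 13+20+27=60
- B+D+F: duration 2+5+2=9, value 13+25+20=58
Best: 72 pts.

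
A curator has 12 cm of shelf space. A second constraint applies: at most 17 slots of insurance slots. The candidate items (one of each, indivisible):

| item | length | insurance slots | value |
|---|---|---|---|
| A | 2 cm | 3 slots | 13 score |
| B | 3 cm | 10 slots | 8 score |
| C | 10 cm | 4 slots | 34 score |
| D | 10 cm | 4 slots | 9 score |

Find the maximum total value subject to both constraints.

47 score

Feasible sets respecting both limits:
- A+C: length 12, insurance slots 7, value 47
- C: length 10, insurance slots 4, value 34
- A+D: length 12, insurance slots 7, value 22
Best: 47 score.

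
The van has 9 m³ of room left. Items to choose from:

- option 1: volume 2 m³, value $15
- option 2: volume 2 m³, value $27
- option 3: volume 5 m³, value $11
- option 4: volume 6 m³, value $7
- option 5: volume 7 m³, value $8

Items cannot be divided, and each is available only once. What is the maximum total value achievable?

$53

Check high-value combinations within 9 m³:
- option 1+option 2+option 3: volume 2+2+5=9, value 15+27+11=53
- option 1+option 2: volume 2+2=4, value 15+27=42
- option 2+option 3: volume 2+5=7, value 27+11=38
- option 2+option 5: volume 2+7=9, value 27+8=35
Best: $53.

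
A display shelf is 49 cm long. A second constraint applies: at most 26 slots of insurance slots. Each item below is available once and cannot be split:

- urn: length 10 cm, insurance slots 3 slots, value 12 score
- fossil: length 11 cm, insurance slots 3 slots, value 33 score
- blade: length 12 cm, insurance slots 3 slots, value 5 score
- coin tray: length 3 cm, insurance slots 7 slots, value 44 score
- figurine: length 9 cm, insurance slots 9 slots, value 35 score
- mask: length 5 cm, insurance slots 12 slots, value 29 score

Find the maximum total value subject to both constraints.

Feasible sets respecting both limits:
- urn+fossil+blade+coin tray+figurine: length 45, insurance slots 25, value 129
- urn+fossil+coin tray+figurine: length 33, insurance slots 22, value 124
- urn+fossil+coin tray+mask: length 29, insurance slots 25, value 118
Best: 129 score.

129 score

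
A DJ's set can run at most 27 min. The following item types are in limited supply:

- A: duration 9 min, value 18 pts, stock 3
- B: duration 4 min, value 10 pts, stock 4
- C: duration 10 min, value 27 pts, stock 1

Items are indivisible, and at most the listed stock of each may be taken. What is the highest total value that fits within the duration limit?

67 pts

Best selections within duration 27 and stock limits:
- 4×B + 1×C: duration 26, value 67
- 1×A + 2×B + 1×C: duration 27, value 65
- 1×A + 4×B: duration 25, value 58
Best: 67 pts.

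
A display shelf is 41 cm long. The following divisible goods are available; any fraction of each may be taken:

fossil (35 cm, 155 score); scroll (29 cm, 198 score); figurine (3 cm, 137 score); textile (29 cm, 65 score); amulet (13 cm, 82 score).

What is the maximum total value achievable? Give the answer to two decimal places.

Take in order of value per unit:
- figurine (137/3 per unit): all 3 → value 137, running total 137.00
- scroll (198/29 per unit): all 29 → value 198, running total 335.00
- amulet (82/13 per unit): 9 of 13 → value 9×82/13 = 56.7692, running total 391.77
Total 391.77.

391.77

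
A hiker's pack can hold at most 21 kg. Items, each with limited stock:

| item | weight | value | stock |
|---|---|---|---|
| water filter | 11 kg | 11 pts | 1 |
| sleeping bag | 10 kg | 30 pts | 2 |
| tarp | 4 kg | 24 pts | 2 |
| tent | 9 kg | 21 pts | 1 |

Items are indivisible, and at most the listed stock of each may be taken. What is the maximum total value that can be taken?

Top feasible selections:
- 1×sleeping bag + 2×tarp: weight 18, value 78
- 2×tarp + 1×tent: weight 17, value 69
Best: 78 pts.

78 pts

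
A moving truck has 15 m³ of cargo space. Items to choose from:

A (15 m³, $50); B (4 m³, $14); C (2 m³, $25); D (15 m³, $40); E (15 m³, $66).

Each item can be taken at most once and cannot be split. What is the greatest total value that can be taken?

$66

This is a 0/1 knapsack; check combinations near the capacity.
- E: volume 15, value 66
- A: volume 15, value 50
- D: volume 15, value 40
- B+C: volume 4+2=6, value 14+25=39
- C: volume 2, value 25
Best: $66.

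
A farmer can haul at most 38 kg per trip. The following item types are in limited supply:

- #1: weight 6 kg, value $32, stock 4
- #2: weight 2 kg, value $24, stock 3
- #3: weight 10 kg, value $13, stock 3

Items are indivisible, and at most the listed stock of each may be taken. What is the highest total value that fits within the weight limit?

Top feasible selections:
- 4×#1 + 3×#2: weight 30, value 200
- 4×#1 + 2×#2 + 1×#3: weight 38, value 189
- 3×#1 + 3×#2 + 1×#3: weight 34, value 181
Best: $200.

$200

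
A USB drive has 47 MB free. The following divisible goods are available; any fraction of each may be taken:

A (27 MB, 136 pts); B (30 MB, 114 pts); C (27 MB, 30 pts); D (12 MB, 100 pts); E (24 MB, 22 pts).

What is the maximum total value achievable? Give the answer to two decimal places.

Take in order of value per unit:
- D (100/12 per unit): all 12 → value 100, running total 100.00
- A (136/27 per unit): all 27 → value 136, running total 236.00
- B (114/30 per unit): 8 of 30 → value 8×114/30 = 30.4000, running total 266.40
Total 266.40.

266.40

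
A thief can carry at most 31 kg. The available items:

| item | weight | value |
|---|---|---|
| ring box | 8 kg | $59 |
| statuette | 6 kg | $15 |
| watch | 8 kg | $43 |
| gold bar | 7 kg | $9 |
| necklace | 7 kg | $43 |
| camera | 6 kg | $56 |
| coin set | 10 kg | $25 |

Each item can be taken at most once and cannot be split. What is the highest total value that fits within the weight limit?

$201

Check high-value combinations within 31 kg:
- ring box+watch+necklace+camera: weight 8+8+7+6=29, value 59+43+43+56=201
- ring box+necklace+camera+coin set: weight 8+7+6+10=31, value 59+43+56+25=183
- ring box+statuette+necklace+camera: weight 8+6+7+6=27, value 59+15+43+56=173
Best: $201.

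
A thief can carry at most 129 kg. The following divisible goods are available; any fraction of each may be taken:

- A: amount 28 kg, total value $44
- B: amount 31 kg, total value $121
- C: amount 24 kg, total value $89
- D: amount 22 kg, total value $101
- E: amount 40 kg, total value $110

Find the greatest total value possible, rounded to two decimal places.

439.86

Take in order of value per unit:
- D (101/22 per unit): all 22 → value 101, running total 101.00
- B (121/31 per unit): all 31 → value 121, running total 222.00
- C (89/24 per unit): all 24 → value 89, running total 311.00
- E (110/40 per unit): all 40 → value 110, running total 421.00
- A (44/28 per unit): 12 of 28 → value 12×44/28 = 18.8571, running total 439.86
Total 439.86.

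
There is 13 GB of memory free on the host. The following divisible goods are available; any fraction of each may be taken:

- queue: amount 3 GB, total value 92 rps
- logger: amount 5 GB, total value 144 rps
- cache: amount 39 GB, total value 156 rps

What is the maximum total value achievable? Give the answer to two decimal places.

Take in order of value per unit:
- queue (92/3 per unit): all 3 → value 92, running total 92.00
- logger (144/5 per unit): all 5 → value 144, running total 236.00
- cache (156/39 per unit): 5 of 39 → value 5×156/39 = 20.0000, running total 256.00
Total 256.00.

256.00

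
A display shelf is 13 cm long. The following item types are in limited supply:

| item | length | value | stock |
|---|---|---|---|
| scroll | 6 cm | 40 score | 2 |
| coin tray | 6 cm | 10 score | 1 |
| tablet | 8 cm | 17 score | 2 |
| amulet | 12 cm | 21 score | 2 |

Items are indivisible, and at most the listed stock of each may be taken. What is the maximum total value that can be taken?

Top feasible selections:
- 2×scroll: length 12, value 80
- 1×scroll + 1×coin tray: length 12, value 50
- 1×scroll: length 6, value 40
- 1×amulet: length 12, value 21
Best: 80 score.

80 score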